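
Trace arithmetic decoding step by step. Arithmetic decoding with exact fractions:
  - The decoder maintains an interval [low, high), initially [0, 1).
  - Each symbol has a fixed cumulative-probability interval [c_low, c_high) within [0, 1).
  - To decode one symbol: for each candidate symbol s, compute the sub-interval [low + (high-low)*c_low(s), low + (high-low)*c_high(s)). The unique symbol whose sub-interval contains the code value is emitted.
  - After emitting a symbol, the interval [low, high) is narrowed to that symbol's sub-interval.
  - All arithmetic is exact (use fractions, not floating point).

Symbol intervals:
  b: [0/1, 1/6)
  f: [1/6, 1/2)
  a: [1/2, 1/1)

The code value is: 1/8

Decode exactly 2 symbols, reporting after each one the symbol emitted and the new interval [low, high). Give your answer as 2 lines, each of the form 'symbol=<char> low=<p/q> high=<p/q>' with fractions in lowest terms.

Answer: symbol=b low=0/1 high=1/6
symbol=a low=1/12 high=1/6

Derivation:
Step 1: interval [0/1, 1/1), width = 1/1 - 0/1 = 1/1
  'b': [0/1 + 1/1*0/1, 0/1 + 1/1*1/6) = [0/1, 1/6) <- contains code 1/8
  'f': [0/1 + 1/1*1/6, 0/1 + 1/1*1/2) = [1/6, 1/2)
  'a': [0/1 + 1/1*1/2, 0/1 + 1/1*1/1) = [1/2, 1/1)
  emit 'b', narrow to [0/1, 1/6)
Step 2: interval [0/1, 1/6), width = 1/6 - 0/1 = 1/6
  'b': [0/1 + 1/6*0/1, 0/1 + 1/6*1/6) = [0/1, 1/36)
  'f': [0/1 + 1/6*1/6, 0/1 + 1/6*1/2) = [1/36, 1/12)
  'a': [0/1 + 1/6*1/2, 0/1 + 1/6*1/1) = [1/12, 1/6) <- contains code 1/8
  emit 'a', narrow to [1/12, 1/6)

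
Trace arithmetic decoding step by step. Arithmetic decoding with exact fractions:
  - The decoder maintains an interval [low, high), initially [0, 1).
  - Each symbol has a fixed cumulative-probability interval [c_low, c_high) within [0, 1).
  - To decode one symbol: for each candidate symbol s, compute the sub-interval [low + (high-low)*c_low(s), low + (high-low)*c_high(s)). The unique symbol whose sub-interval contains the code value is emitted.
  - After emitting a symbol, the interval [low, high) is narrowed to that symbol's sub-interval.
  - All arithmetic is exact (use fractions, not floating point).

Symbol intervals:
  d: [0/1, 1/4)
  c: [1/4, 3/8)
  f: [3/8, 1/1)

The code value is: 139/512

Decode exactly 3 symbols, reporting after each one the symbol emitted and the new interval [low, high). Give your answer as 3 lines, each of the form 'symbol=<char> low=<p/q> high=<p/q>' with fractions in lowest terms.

Step 1: interval [0/1, 1/1), width = 1/1 - 0/1 = 1/1
  'd': [0/1 + 1/1*0/1, 0/1 + 1/1*1/4) = [0/1, 1/4)
  'c': [0/1 + 1/1*1/4, 0/1 + 1/1*3/8) = [1/4, 3/8) <- contains code 139/512
  'f': [0/1 + 1/1*3/8, 0/1 + 1/1*1/1) = [3/8, 1/1)
  emit 'c', narrow to [1/4, 3/8)
Step 2: interval [1/4, 3/8), width = 3/8 - 1/4 = 1/8
  'd': [1/4 + 1/8*0/1, 1/4 + 1/8*1/4) = [1/4, 9/32) <- contains code 139/512
  'c': [1/4 + 1/8*1/4, 1/4 + 1/8*3/8) = [9/32, 19/64)
  'f': [1/4 + 1/8*3/8, 1/4 + 1/8*1/1) = [19/64, 3/8)
  emit 'd', narrow to [1/4, 9/32)
Step 3: interval [1/4, 9/32), width = 9/32 - 1/4 = 1/32
  'd': [1/4 + 1/32*0/1, 1/4 + 1/32*1/4) = [1/4, 33/128)
  'c': [1/4 + 1/32*1/4, 1/4 + 1/32*3/8) = [33/128, 67/256)
  'f': [1/4 + 1/32*3/8, 1/4 + 1/32*1/1) = [67/256, 9/32) <- contains code 139/512
  emit 'f', narrow to [67/256, 9/32)

Answer: symbol=c low=1/4 high=3/8
symbol=d low=1/4 high=9/32
symbol=f low=67/256 high=9/32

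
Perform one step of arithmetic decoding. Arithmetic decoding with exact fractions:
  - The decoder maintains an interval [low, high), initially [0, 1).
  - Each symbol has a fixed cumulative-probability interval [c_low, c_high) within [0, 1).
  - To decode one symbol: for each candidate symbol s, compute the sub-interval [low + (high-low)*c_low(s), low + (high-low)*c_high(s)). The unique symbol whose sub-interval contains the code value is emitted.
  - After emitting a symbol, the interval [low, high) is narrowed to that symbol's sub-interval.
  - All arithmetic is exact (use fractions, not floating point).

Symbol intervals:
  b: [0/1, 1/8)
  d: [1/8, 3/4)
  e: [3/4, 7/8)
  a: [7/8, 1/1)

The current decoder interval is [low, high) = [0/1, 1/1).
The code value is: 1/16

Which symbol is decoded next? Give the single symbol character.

Answer: b

Derivation:
Interval width = high − low = 1/1 − 0/1 = 1/1
Scaled code = (code − low) / width = (1/16 − 0/1) / 1/1 = 1/16
  b: [0/1, 1/8) ← scaled code falls here ✓
  d: [1/8, 3/4) 
  e: [3/4, 7/8) 
  a: [7/8, 1/1) 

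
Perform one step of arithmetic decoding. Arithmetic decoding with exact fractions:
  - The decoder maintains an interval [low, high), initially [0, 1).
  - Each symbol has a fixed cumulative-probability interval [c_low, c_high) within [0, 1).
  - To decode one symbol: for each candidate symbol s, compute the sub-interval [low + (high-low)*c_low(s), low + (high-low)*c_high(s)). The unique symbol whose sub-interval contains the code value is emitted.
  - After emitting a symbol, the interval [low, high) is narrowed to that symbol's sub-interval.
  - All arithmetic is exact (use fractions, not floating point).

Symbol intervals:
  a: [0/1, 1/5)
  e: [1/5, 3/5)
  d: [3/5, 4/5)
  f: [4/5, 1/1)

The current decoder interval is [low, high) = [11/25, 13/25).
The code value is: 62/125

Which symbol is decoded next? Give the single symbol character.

Interval width = high − low = 13/25 − 11/25 = 2/25
Scaled code = (code − low) / width = (62/125 − 11/25) / 2/25 = 7/10
  a: [0/1, 1/5) 
  e: [1/5, 3/5) 
  d: [3/5, 4/5) ← scaled code falls here ✓
  f: [4/5, 1/1) 

Answer: d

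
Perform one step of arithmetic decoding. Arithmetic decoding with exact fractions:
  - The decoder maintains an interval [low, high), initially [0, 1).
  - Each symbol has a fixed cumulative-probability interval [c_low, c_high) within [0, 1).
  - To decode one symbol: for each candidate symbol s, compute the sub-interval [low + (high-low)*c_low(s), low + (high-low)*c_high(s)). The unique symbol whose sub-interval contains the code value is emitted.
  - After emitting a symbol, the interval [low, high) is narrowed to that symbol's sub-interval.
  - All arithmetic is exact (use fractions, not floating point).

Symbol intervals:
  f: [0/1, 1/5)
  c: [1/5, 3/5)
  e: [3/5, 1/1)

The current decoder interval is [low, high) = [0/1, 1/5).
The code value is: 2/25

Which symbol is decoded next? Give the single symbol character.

Answer: c

Derivation:
Interval width = high − low = 1/5 − 0/1 = 1/5
Scaled code = (code − low) / width = (2/25 − 0/1) / 1/5 = 2/5
  f: [0/1, 1/5) 
  c: [1/5, 3/5) ← scaled code falls here ✓
  e: [3/5, 1/1) 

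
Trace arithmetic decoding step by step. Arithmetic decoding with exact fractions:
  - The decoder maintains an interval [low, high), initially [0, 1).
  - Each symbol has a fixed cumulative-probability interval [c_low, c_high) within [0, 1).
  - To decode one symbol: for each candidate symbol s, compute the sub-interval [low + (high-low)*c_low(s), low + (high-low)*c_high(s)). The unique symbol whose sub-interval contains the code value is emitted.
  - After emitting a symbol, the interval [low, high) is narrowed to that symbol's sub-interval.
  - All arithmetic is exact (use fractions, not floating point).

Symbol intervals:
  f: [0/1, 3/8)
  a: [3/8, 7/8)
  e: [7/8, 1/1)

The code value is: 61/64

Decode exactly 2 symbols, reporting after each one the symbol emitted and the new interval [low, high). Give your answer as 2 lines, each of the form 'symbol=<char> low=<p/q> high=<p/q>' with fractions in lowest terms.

Answer: symbol=e low=7/8 high=1/1
symbol=a low=59/64 high=63/64

Derivation:
Step 1: interval [0/1, 1/1), width = 1/1 - 0/1 = 1/1
  'f': [0/1 + 1/1*0/1, 0/1 + 1/1*3/8) = [0/1, 3/8)
  'a': [0/1 + 1/1*3/8, 0/1 + 1/1*7/8) = [3/8, 7/8)
  'e': [0/1 + 1/1*7/8, 0/1 + 1/1*1/1) = [7/8, 1/1) <- contains code 61/64
  emit 'e', narrow to [7/8, 1/1)
Step 2: interval [7/8, 1/1), width = 1/1 - 7/8 = 1/8
  'f': [7/8 + 1/8*0/1, 7/8 + 1/8*3/8) = [7/8, 59/64)
  'a': [7/8 + 1/8*3/8, 7/8 + 1/8*7/8) = [59/64, 63/64) <- contains code 61/64
  'e': [7/8 + 1/8*7/8, 7/8 + 1/8*1/1) = [63/64, 1/1)
  emit 'a', narrow to [59/64, 63/64)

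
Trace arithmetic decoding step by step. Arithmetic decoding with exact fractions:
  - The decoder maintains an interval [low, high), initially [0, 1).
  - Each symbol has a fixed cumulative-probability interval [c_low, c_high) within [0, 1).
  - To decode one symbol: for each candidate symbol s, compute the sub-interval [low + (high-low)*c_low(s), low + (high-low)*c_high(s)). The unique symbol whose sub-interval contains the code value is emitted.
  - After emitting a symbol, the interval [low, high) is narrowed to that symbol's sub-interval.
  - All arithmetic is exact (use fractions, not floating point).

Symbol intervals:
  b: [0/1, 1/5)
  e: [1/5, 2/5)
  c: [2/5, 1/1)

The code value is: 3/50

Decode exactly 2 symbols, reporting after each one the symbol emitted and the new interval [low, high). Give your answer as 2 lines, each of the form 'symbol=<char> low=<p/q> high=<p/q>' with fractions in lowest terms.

Step 1: interval [0/1, 1/1), width = 1/1 - 0/1 = 1/1
  'b': [0/1 + 1/1*0/1, 0/1 + 1/1*1/5) = [0/1, 1/5) <- contains code 3/50
  'e': [0/1 + 1/1*1/5, 0/1 + 1/1*2/5) = [1/5, 2/5)
  'c': [0/1 + 1/1*2/5, 0/1 + 1/1*1/1) = [2/5, 1/1)
  emit 'b', narrow to [0/1, 1/5)
Step 2: interval [0/1, 1/5), width = 1/5 - 0/1 = 1/5
  'b': [0/1 + 1/5*0/1, 0/1 + 1/5*1/5) = [0/1, 1/25)
  'e': [0/1 + 1/5*1/5, 0/1 + 1/5*2/5) = [1/25, 2/25) <- contains code 3/50
  'c': [0/1 + 1/5*2/5, 0/1 + 1/5*1/1) = [2/25, 1/5)
  emit 'e', narrow to [1/25, 2/25)

Answer: symbol=b low=0/1 high=1/5
symbol=e low=1/25 high=2/25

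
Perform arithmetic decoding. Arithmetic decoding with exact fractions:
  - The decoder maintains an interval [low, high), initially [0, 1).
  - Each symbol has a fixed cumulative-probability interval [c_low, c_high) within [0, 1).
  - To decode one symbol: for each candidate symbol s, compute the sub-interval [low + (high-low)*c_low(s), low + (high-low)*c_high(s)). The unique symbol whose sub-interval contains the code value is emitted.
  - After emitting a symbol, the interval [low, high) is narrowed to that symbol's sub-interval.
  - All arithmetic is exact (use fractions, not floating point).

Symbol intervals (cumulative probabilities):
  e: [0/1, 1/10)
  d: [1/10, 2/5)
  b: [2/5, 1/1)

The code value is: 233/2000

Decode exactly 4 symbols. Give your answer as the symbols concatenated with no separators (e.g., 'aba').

Answer: debd

Derivation:
Step 1: interval [0/1, 1/1), width = 1/1 - 0/1 = 1/1
  'e': [0/1 + 1/1*0/1, 0/1 + 1/1*1/10) = [0/1, 1/10)
  'd': [0/1 + 1/1*1/10, 0/1 + 1/1*2/5) = [1/10, 2/5) <- contains code 233/2000
  'b': [0/1 + 1/1*2/5, 0/1 + 1/1*1/1) = [2/5, 1/1)
  emit 'd', narrow to [1/10, 2/5)
Step 2: interval [1/10, 2/5), width = 2/5 - 1/10 = 3/10
  'e': [1/10 + 3/10*0/1, 1/10 + 3/10*1/10) = [1/10, 13/100) <- contains code 233/2000
  'd': [1/10 + 3/10*1/10, 1/10 + 3/10*2/5) = [13/100, 11/50)
  'b': [1/10 + 3/10*2/5, 1/10 + 3/10*1/1) = [11/50, 2/5)
  emit 'e', narrow to [1/10, 13/100)
Step 3: interval [1/10, 13/100), width = 13/100 - 1/10 = 3/100
  'e': [1/10 + 3/100*0/1, 1/10 + 3/100*1/10) = [1/10, 103/1000)
  'd': [1/10 + 3/100*1/10, 1/10 + 3/100*2/5) = [103/1000, 14/125)
  'b': [1/10 + 3/100*2/5, 1/10 + 3/100*1/1) = [14/125, 13/100) <- contains code 233/2000
  emit 'b', narrow to [14/125, 13/100)
Step 4: interval [14/125, 13/100), width = 13/100 - 14/125 = 9/500
  'e': [14/125 + 9/500*0/1, 14/125 + 9/500*1/10) = [14/125, 569/5000)
  'd': [14/125 + 9/500*1/10, 14/125 + 9/500*2/5) = [569/5000, 149/1250) <- contains code 233/2000
  'b': [14/125 + 9/500*2/5, 14/125 + 9/500*1/1) = [149/1250, 13/100)
  emit 'd', narrow to [569/5000, 149/1250)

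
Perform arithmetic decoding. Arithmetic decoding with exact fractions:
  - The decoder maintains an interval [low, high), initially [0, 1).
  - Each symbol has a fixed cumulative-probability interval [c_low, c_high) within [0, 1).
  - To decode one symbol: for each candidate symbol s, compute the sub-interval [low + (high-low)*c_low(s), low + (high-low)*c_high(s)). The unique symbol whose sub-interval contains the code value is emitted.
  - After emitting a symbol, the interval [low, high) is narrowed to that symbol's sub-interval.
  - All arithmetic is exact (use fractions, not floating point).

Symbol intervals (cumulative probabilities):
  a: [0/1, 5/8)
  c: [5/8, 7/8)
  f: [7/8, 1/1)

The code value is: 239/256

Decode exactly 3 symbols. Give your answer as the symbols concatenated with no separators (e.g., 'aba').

Step 1: interval [0/1, 1/1), width = 1/1 - 0/1 = 1/1
  'a': [0/1 + 1/1*0/1, 0/1 + 1/1*5/8) = [0/1, 5/8)
  'c': [0/1 + 1/1*5/8, 0/1 + 1/1*7/8) = [5/8, 7/8)
  'f': [0/1 + 1/1*7/8, 0/1 + 1/1*1/1) = [7/8, 1/1) <- contains code 239/256
  emit 'f', narrow to [7/8, 1/1)
Step 2: interval [7/8, 1/1), width = 1/1 - 7/8 = 1/8
  'a': [7/8 + 1/8*0/1, 7/8 + 1/8*5/8) = [7/8, 61/64) <- contains code 239/256
  'c': [7/8 + 1/8*5/8, 7/8 + 1/8*7/8) = [61/64, 63/64)
  'f': [7/8 + 1/8*7/8, 7/8 + 1/8*1/1) = [63/64, 1/1)
  emit 'a', narrow to [7/8, 61/64)
Step 3: interval [7/8, 61/64), width = 61/64 - 7/8 = 5/64
  'a': [7/8 + 5/64*0/1, 7/8 + 5/64*5/8) = [7/8, 473/512)
  'c': [7/8 + 5/64*5/8, 7/8 + 5/64*7/8) = [473/512, 483/512) <- contains code 239/256
  'f': [7/8 + 5/64*7/8, 7/8 + 5/64*1/1) = [483/512, 61/64)
  emit 'c', narrow to [473/512, 483/512)

Answer: fac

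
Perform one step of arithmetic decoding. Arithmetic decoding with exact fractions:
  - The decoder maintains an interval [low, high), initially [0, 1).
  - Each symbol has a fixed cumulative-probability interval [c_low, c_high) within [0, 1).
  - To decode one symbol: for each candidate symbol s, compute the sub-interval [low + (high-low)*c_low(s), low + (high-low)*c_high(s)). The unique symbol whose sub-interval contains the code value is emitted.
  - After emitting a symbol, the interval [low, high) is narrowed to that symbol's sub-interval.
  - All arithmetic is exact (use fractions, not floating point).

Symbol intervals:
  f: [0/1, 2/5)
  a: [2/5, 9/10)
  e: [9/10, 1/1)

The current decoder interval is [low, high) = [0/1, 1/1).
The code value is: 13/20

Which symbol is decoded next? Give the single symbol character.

Answer: a

Derivation:
Interval width = high − low = 1/1 − 0/1 = 1/1
Scaled code = (code − low) / width = (13/20 − 0/1) / 1/1 = 13/20
  f: [0/1, 2/5) 
  a: [2/5, 9/10) ← scaled code falls here ✓
  e: [9/10, 1/1) 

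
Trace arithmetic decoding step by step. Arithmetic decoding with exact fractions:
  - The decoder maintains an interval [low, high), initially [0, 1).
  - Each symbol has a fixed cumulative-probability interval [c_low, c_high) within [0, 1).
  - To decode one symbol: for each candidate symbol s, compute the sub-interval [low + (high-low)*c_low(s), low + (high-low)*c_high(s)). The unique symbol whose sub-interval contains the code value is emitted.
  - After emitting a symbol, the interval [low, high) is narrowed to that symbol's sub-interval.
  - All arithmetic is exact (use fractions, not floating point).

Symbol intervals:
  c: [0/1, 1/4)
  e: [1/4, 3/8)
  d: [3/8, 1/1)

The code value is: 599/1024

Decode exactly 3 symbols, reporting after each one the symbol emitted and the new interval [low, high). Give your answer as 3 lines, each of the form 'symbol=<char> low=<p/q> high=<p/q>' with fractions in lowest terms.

Answer: symbol=d low=3/8 high=1/1
symbol=e low=17/32 high=39/64
symbol=d low=287/512 high=39/64

Derivation:
Step 1: interval [0/1, 1/1), width = 1/1 - 0/1 = 1/1
  'c': [0/1 + 1/1*0/1, 0/1 + 1/1*1/4) = [0/1, 1/4)
  'e': [0/1 + 1/1*1/4, 0/1 + 1/1*3/8) = [1/4, 3/8)
  'd': [0/1 + 1/1*3/8, 0/1 + 1/1*1/1) = [3/8, 1/1) <- contains code 599/1024
  emit 'd', narrow to [3/8, 1/1)
Step 2: interval [3/8, 1/1), width = 1/1 - 3/8 = 5/8
  'c': [3/8 + 5/8*0/1, 3/8 + 5/8*1/4) = [3/8, 17/32)
  'e': [3/8 + 5/8*1/4, 3/8 + 5/8*3/8) = [17/32, 39/64) <- contains code 599/1024
  'd': [3/8 + 5/8*3/8, 3/8 + 5/8*1/1) = [39/64, 1/1)
  emit 'e', narrow to [17/32, 39/64)
Step 3: interval [17/32, 39/64), width = 39/64 - 17/32 = 5/64
  'c': [17/32 + 5/64*0/1, 17/32 + 5/64*1/4) = [17/32, 141/256)
  'e': [17/32 + 5/64*1/4, 17/32 + 5/64*3/8) = [141/256, 287/512)
  'd': [17/32 + 5/64*3/8, 17/32 + 5/64*1/1) = [287/512, 39/64) <- contains code 599/1024
  emit 'd', narrow to [287/512, 39/64)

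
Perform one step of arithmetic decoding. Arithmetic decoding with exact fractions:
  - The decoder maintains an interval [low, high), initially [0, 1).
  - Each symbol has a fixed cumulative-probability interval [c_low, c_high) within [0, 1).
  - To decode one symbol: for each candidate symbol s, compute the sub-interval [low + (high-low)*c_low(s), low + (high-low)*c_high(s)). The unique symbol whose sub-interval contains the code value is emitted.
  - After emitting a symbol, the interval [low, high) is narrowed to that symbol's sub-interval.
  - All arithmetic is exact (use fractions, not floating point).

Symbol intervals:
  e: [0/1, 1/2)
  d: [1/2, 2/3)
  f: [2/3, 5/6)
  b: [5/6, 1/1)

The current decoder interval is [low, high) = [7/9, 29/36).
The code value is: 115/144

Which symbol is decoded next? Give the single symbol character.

Interval width = high − low = 29/36 − 7/9 = 1/36
Scaled code = (code − low) / width = (115/144 − 7/9) / 1/36 = 3/4
  e: [0/1, 1/2) 
  d: [1/2, 2/3) 
  f: [2/3, 5/6) ← scaled code falls here ✓
  b: [5/6, 1/1) 

Answer: f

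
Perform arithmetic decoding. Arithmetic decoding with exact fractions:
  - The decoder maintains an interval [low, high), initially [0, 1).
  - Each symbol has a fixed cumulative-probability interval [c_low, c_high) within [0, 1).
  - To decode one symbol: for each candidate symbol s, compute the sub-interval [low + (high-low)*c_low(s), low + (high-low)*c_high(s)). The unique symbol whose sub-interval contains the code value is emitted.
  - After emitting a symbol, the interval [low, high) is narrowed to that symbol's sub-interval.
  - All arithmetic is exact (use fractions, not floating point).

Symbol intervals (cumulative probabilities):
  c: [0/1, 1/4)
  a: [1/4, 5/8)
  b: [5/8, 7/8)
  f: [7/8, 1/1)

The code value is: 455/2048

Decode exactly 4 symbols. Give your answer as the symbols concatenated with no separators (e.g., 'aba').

Answer: cfca

Derivation:
Step 1: interval [0/1, 1/1), width = 1/1 - 0/1 = 1/1
  'c': [0/1 + 1/1*0/1, 0/1 + 1/1*1/4) = [0/1, 1/4) <- contains code 455/2048
  'a': [0/1 + 1/1*1/4, 0/1 + 1/1*5/8) = [1/4, 5/8)
  'b': [0/1 + 1/1*5/8, 0/1 + 1/1*7/8) = [5/8, 7/8)
  'f': [0/1 + 1/1*7/8, 0/1 + 1/1*1/1) = [7/8, 1/1)
  emit 'c', narrow to [0/1, 1/4)
Step 2: interval [0/1, 1/4), width = 1/4 - 0/1 = 1/4
  'c': [0/1 + 1/4*0/1, 0/1 + 1/4*1/4) = [0/1, 1/16)
  'a': [0/1 + 1/4*1/4, 0/1 + 1/4*5/8) = [1/16, 5/32)
  'b': [0/1 + 1/4*5/8, 0/1 + 1/4*7/8) = [5/32, 7/32)
  'f': [0/1 + 1/4*7/8, 0/1 + 1/4*1/1) = [7/32, 1/4) <- contains code 455/2048
  emit 'f', narrow to [7/32, 1/4)
Step 3: interval [7/32, 1/4), width = 1/4 - 7/32 = 1/32
  'c': [7/32 + 1/32*0/1, 7/32 + 1/32*1/4) = [7/32, 29/128) <- contains code 455/2048
  'a': [7/32 + 1/32*1/4, 7/32 + 1/32*5/8) = [29/128, 61/256)
  'b': [7/32 + 1/32*5/8, 7/32 + 1/32*7/8) = [61/256, 63/256)
  'f': [7/32 + 1/32*7/8, 7/32 + 1/32*1/1) = [63/256, 1/4)
  emit 'c', narrow to [7/32, 29/128)
Step 4: interval [7/32, 29/128), width = 29/128 - 7/32 = 1/128
  'c': [7/32 + 1/128*0/1, 7/32 + 1/128*1/4) = [7/32, 113/512)
  'a': [7/32 + 1/128*1/4, 7/32 + 1/128*5/8) = [113/512, 229/1024) <- contains code 455/2048
  'b': [7/32 + 1/128*5/8, 7/32 + 1/128*7/8) = [229/1024, 231/1024)
  'f': [7/32 + 1/128*7/8, 7/32 + 1/128*1/1) = [231/1024, 29/128)
  emit 'a', narrow to [113/512, 229/1024)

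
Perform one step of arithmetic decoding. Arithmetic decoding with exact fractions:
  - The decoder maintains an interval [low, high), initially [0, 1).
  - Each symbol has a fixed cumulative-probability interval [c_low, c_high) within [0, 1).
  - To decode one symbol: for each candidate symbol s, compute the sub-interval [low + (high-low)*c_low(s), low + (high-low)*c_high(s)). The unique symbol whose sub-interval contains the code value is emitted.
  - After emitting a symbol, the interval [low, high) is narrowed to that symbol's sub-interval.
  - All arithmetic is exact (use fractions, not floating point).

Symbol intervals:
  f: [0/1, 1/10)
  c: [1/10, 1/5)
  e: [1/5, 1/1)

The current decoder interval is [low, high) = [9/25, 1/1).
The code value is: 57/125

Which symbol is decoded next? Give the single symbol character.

Answer: c

Derivation:
Interval width = high − low = 1/1 − 9/25 = 16/25
Scaled code = (code − low) / width = (57/125 − 9/25) / 16/25 = 3/20
  f: [0/1, 1/10) 
  c: [1/10, 1/5) ← scaled code falls here ✓
  e: [1/5, 1/1) 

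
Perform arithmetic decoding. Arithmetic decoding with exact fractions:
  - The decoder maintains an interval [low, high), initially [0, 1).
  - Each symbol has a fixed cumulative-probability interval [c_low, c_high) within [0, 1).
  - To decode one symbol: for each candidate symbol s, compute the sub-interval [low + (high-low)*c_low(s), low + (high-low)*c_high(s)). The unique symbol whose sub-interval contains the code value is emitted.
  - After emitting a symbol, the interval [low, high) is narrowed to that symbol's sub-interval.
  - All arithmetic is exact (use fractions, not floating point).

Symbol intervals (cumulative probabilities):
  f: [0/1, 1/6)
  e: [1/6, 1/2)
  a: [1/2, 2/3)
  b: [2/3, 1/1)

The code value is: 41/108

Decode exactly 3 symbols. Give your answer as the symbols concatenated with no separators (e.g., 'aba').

Answer: eab

Derivation:
Step 1: interval [0/1, 1/1), width = 1/1 - 0/1 = 1/1
  'f': [0/1 + 1/1*0/1, 0/1 + 1/1*1/6) = [0/1, 1/6)
  'e': [0/1 + 1/1*1/6, 0/1 + 1/1*1/2) = [1/6, 1/2) <- contains code 41/108
  'a': [0/1 + 1/1*1/2, 0/1 + 1/1*2/3) = [1/2, 2/3)
  'b': [0/1 + 1/1*2/3, 0/1 + 1/1*1/1) = [2/3, 1/1)
  emit 'e', narrow to [1/6, 1/2)
Step 2: interval [1/6, 1/2), width = 1/2 - 1/6 = 1/3
  'f': [1/6 + 1/3*0/1, 1/6 + 1/3*1/6) = [1/6, 2/9)
  'e': [1/6 + 1/3*1/6, 1/6 + 1/3*1/2) = [2/9, 1/3)
  'a': [1/6 + 1/3*1/2, 1/6 + 1/3*2/3) = [1/3, 7/18) <- contains code 41/108
  'b': [1/6 + 1/3*2/3, 1/6 + 1/3*1/1) = [7/18, 1/2)
  emit 'a', narrow to [1/3, 7/18)
Step 3: interval [1/3, 7/18), width = 7/18 - 1/3 = 1/18
  'f': [1/3 + 1/18*0/1, 1/3 + 1/18*1/6) = [1/3, 37/108)
  'e': [1/3 + 1/18*1/6, 1/3 + 1/18*1/2) = [37/108, 13/36)
  'a': [1/3 + 1/18*1/2, 1/3 + 1/18*2/3) = [13/36, 10/27)
  'b': [1/3 + 1/18*2/3, 1/3 + 1/18*1/1) = [10/27, 7/18) <- contains code 41/108
  emit 'b', narrow to [10/27, 7/18)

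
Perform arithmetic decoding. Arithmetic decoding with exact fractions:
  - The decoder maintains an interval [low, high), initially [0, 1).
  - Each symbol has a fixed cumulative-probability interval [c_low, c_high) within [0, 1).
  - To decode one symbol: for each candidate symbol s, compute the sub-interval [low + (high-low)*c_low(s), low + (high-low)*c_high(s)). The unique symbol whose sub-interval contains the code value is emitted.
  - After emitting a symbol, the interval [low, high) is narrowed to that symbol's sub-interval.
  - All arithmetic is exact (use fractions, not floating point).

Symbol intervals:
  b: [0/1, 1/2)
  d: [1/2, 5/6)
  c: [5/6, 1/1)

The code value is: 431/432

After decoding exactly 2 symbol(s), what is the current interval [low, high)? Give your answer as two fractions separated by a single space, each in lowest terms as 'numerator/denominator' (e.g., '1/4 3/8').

Answer: 35/36 1/1

Derivation:
Step 1: interval [0/1, 1/1), width = 1/1 - 0/1 = 1/1
  'b': [0/1 + 1/1*0/1, 0/1 + 1/1*1/2) = [0/1, 1/2)
  'd': [0/1 + 1/1*1/2, 0/1 + 1/1*5/6) = [1/2, 5/6)
  'c': [0/1 + 1/1*5/6, 0/1 + 1/1*1/1) = [5/6, 1/1) <- contains code 431/432
  emit 'c', narrow to [5/6, 1/1)
Step 2: interval [5/6, 1/1), width = 1/1 - 5/6 = 1/6
  'b': [5/6 + 1/6*0/1, 5/6 + 1/6*1/2) = [5/6, 11/12)
  'd': [5/6 + 1/6*1/2, 5/6 + 1/6*5/6) = [11/12, 35/36)
  'c': [5/6 + 1/6*5/6, 5/6 + 1/6*1/1) = [35/36, 1/1) <- contains code 431/432
  emit 'c', narrow to [35/36, 1/1)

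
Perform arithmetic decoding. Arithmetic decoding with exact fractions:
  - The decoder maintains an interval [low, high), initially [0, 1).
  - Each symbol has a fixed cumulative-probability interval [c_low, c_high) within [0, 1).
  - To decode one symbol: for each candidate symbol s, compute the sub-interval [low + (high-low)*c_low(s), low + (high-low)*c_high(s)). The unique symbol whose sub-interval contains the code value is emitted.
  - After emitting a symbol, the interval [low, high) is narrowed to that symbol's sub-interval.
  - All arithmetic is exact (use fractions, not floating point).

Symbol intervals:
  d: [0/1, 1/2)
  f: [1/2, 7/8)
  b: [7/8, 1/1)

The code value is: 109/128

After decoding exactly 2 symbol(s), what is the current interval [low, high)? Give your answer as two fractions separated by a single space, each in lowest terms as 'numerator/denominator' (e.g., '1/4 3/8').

Answer: 53/64 7/8

Derivation:
Step 1: interval [0/1, 1/1), width = 1/1 - 0/1 = 1/1
  'd': [0/1 + 1/1*0/1, 0/1 + 1/1*1/2) = [0/1, 1/2)
  'f': [0/1 + 1/1*1/2, 0/1 + 1/1*7/8) = [1/2, 7/8) <- contains code 109/128
  'b': [0/1 + 1/1*7/8, 0/1 + 1/1*1/1) = [7/8, 1/1)
  emit 'f', narrow to [1/2, 7/8)
Step 2: interval [1/2, 7/8), width = 7/8 - 1/2 = 3/8
  'd': [1/2 + 3/8*0/1, 1/2 + 3/8*1/2) = [1/2, 11/16)
  'f': [1/2 + 3/8*1/2, 1/2 + 3/8*7/8) = [11/16, 53/64)
  'b': [1/2 + 3/8*7/8, 1/2 + 3/8*1/1) = [53/64, 7/8) <- contains code 109/128
  emit 'b', narrow to [53/64, 7/8)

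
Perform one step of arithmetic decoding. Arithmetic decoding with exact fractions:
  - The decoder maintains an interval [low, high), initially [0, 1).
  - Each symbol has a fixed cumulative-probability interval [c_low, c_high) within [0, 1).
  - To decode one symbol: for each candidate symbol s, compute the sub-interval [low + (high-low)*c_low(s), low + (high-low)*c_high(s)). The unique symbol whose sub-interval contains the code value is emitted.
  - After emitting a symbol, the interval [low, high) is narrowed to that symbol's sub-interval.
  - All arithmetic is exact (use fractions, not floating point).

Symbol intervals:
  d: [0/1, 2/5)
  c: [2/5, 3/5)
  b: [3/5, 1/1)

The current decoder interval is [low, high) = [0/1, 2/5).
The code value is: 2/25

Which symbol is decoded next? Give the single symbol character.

Interval width = high − low = 2/5 − 0/1 = 2/5
Scaled code = (code − low) / width = (2/25 − 0/1) / 2/5 = 1/5
  d: [0/1, 2/5) ← scaled code falls here ✓
  c: [2/5, 3/5) 
  b: [3/5, 1/1) 

Answer: d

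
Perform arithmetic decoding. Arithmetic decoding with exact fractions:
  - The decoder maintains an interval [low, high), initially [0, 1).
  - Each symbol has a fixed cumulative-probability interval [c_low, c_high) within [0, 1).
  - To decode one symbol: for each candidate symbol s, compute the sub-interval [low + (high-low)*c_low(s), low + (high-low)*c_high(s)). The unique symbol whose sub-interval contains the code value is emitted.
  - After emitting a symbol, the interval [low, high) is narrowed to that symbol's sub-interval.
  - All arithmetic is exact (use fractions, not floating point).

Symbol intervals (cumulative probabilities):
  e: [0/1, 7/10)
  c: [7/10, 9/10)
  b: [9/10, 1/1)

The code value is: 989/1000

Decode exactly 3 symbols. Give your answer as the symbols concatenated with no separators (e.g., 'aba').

Step 1: interval [0/1, 1/1), width = 1/1 - 0/1 = 1/1
  'e': [0/1 + 1/1*0/1, 0/1 + 1/1*7/10) = [0/1, 7/10)
  'c': [0/1 + 1/1*7/10, 0/1 + 1/1*9/10) = [7/10, 9/10)
  'b': [0/1 + 1/1*9/10, 0/1 + 1/1*1/1) = [9/10, 1/1) <- contains code 989/1000
  emit 'b', narrow to [9/10, 1/1)
Step 2: interval [9/10, 1/1), width = 1/1 - 9/10 = 1/10
  'e': [9/10 + 1/10*0/1, 9/10 + 1/10*7/10) = [9/10, 97/100)
  'c': [9/10 + 1/10*7/10, 9/10 + 1/10*9/10) = [97/100, 99/100) <- contains code 989/1000
  'b': [9/10 + 1/10*9/10, 9/10 + 1/10*1/1) = [99/100, 1/1)
  emit 'c', narrow to [97/100, 99/100)
Step 3: interval [97/100, 99/100), width = 99/100 - 97/100 = 1/50
  'e': [97/100 + 1/50*0/1, 97/100 + 1/50*7/10) = [97/100, 123/125)
  'c': [97/100 + 1/50*7/10, 97/100 + 1/50*9/10) = [123/125, 247/250)
  'b': [97/100 + 1/50*9/10, 97/100 + 1/50*1/1) = [247/250, 99/100) <- contains code 989/1000
  emit 'b', narrow to [247/250, 99/100)

Answer: bcb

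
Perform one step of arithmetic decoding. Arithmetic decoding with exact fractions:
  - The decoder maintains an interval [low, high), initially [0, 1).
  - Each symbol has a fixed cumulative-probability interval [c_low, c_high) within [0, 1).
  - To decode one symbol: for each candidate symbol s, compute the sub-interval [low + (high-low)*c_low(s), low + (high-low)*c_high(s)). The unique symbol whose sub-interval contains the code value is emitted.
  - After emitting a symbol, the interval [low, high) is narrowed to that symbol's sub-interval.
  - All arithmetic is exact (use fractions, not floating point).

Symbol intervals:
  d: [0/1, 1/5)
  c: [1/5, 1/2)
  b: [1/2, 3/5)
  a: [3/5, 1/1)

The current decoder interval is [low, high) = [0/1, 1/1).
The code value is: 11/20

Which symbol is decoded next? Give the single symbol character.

Interval width = high − low = 1/1 − 0/1 = 1/1
Scaled code = (code − low) / width = (11/20 − 0/1) / 1/1 = 11/20
  d: [0/1, 1/5) 
  c: [1/5, 1/2) 
  b: [1/2, 3/5) ← scaled code falls here ✓
  a: [3/5, 1/1) 

Answer: b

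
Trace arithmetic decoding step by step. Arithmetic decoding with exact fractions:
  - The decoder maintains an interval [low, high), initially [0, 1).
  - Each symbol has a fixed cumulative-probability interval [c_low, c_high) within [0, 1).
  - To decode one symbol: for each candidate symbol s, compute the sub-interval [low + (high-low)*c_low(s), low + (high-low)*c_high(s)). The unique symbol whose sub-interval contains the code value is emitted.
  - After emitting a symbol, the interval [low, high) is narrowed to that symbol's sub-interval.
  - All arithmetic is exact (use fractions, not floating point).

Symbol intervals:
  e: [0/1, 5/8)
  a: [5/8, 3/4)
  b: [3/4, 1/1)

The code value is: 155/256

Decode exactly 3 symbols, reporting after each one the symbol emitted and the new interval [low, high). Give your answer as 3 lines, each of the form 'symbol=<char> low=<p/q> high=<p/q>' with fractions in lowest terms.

Step 1: interval [0/1, 1/1), width = 1/1 - 0/1 = 1/1
  'e': [0/1 + 1/1*0/1, 0/1 + 1/1*5/8) = [0/1, 5/8) <- contains code 155/256
  'a': [0/1 + 1/1*5/8, 0/1 + 1/1*3/4) = [5/8, 3/4)
  'b': [0/1 + 1/1*3/4, 0/1 + 1/1*1/1) = [3/4, 1/1)
  emit 'e', narrow to [0/1, 5/8)
Step 2: interval [0/1, 5/8), width = 5/8 - 0/1 = 5/8
  'e': [0/1 + 5/8*0/1, 0/1 + 5/8*5/8) = [0/1, 25/64)
  'a': [0/1 + 5/8*5/8, 0/1 + 5/8*3/4) = [25/64, 15/32)
  'b': [0/1 + 5/8*3/4, 0/1 + 5/8*1/1) = [15/32, 5/8) <- contains code 155/256
  emit 'b', narrow to [15/32, 5/8)
Step 3: interval [15/32, 5/8), width = 5/8 - 15/32 = 5/32
  'e': [15/32 + 5/32*0/1, 15/32 + 5/32*5/8) = [15/32, 145/256)
  'a': [15/32 + 5/32*5/8, 15/32 + 5/32*3/4) = [145/256, 75/128)
  'b': [15/32 + 5/32*3/4, 15/32 + 5/32*1/1) = [75/128, 5/8) <- contains code 155/256
  emit 'b', narrow to [75/128, 5/8)

Answer: symbol=e low=0/1 high=5/8
symbol=b low=15/32 high=5/8
symbol=b low=75/128 high=5/8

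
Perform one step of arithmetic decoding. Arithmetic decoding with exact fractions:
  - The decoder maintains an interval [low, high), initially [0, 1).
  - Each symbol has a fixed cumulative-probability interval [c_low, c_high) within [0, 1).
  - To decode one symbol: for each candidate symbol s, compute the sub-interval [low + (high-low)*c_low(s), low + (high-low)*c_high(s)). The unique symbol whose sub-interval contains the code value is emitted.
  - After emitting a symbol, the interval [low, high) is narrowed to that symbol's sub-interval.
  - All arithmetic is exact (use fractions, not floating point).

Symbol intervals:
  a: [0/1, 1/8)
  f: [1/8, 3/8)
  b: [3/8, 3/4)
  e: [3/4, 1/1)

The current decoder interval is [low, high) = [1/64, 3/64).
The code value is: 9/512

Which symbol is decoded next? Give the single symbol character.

Answer: a

Derivation:
Interval width = high − low = 3/64 − 1/64 = 1/32
Scaled code = (code − low) / width = (9/512 − 1/64) / 1/32 = 1/16
  a: [0/1, 1/8) ← scaled code falls here ✓
  f: [1/8, 3/8) 
  b: [3/8, 3/4) 
  e: [3/4, 1/1) 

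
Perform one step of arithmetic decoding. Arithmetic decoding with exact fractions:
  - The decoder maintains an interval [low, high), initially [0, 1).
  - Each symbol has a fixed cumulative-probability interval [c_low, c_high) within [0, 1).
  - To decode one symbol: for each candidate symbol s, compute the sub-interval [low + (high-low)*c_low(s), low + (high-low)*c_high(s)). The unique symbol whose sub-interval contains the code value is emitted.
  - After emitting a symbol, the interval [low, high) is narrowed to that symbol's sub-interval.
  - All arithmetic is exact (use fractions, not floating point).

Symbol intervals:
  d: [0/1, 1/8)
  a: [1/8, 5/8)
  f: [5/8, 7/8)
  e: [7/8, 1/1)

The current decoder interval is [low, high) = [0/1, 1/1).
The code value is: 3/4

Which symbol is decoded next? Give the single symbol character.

Interval width = high − low = 1/1 − 0/1 = 1/1
Scaled code = (code − low) / width = (3/4 − 0/1) / 1/1 = 3/4
  d: [0/1, 1/8) 
  a: [1/8, 5/8) 
  f: [5/8, 7/8) ← scaled code falls here ✓
  e: [7/8, 1/1) 

Answer: f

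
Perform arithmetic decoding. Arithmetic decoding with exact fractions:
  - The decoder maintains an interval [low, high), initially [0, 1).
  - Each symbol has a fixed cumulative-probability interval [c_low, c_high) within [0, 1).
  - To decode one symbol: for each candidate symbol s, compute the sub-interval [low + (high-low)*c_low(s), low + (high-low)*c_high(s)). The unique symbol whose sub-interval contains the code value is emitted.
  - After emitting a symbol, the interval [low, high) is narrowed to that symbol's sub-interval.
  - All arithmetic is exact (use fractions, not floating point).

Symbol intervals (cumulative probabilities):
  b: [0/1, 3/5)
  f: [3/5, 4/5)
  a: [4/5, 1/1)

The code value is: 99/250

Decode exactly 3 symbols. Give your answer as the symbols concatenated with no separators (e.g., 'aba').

Step 1: interval [0/1, 1/1), width = 1/1 - 0/1 = 1/1
  'b': [0/1 + 1/1*0/1, 0/1 + 1/1*3/5) = [0/1, 3/5) <- contains code 99/250
  'f': [0/1 + 1/1*3/5, 0/1 + 1/1*4/5) = [3/5, 4/5)
  'a': [0/1 + 1/1*4/5, 0/1 + 1/1*1/1) = [4/5, 1/1)
  emit 'b', narrow to [0/1, 3/5)
Step 2: interval [0/1, 3/5), width = 3/5 - 0/1 = 3/5
  'b': [0/1 + 3/5*0/1, 0/1 + 3/5*3/5) = [0/1, 9/25)
  'f': [0/1 + 3/5*3/5, 0/1 + 3/5*4/5) = [9/25, 12/25) <- contains code 99/250
  'a': [0/1 + 3/5*4/5, 0/1 + 3/5*1/1) = [12/25, 3/5)
  emit 'f', narrow to [9/25, 12/25)
Step 3: interval [9/25, 12/25), width = 12/25 - 9/25 = 3/25
  'b': [9/25 + 3/25*0/1, 9/25 + 3/25*3/5) = [9/25, 54/125) <- contains code 99/250
  'f': [9/25 + 3/25*3/5, 9/25 + 3/25*4/5) = [54/125, 57/125)
  'a': [9/25 + 3/25*4/5, 9/25 + 3/25*1/1) = [57/125, 12/25)
  emit 'b', narrow to [9/25, 54/125)

Answer: bfb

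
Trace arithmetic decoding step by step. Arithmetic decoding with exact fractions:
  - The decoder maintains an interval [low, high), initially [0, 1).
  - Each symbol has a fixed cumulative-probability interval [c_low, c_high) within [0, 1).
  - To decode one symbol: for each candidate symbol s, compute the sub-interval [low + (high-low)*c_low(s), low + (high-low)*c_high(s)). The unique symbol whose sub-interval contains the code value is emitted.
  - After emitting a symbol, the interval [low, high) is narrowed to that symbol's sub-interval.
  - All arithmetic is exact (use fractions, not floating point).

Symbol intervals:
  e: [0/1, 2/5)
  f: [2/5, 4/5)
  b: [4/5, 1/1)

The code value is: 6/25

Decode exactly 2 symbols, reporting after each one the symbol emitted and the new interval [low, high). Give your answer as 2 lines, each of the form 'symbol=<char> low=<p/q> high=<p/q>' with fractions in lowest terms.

Step 1: interval [0/1, 1/1), width = 1/1 - 0/1 = 1/1
  'e': [0/1 + 1/1*0/1, 0/1 + 1/1*2/5) = [0/1, 2/5) <- contains code 6/25
  'f': [0/1 + 1/1*2/5, 0/1 + 1/1*4/5) = [2/5, 4/5)
  'b': [0/1 + 1/1*4/5, 0/1 + 1/1*1/1) = [4/5, 1/1)
  emit 'e', narrow to [0/1, 2/5)
Step 2: interval [0/1, 2/5), width = 2/5 - 0/1 = 2/5
  'e': [0/1 + 2/5*0/1, 0/1 + 2/5*2/5) = [0/1, 4/25)
  'f': [0/1 + 2/5*2/5, 0/1 + 2/5*4/5) = [4/25, 8/25) <- contains code 6/25
  'b': [0/1 + 2/5*4/5, 0/1 + 2/5*1/1) = [8/25, 2/5)
  emit 'f', narrow to [4/25, 8/25)

Answer: symbol=e low=0/1 high=2/5
symbol=f low=4/25 high=8/25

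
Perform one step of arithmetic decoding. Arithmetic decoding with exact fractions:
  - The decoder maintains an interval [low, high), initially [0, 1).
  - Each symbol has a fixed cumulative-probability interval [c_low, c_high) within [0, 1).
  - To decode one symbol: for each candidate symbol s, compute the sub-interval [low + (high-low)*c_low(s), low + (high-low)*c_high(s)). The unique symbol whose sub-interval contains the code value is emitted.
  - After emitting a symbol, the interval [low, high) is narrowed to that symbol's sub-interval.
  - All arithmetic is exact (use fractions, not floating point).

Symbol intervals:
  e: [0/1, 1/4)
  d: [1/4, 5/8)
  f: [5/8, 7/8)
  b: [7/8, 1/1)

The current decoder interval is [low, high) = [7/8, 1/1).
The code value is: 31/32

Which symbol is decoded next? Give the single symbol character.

Answer: f

Derivation:
Interval width = high − low = 1/1 − 7/8 = 1/8
Scaled code = (code − low) / width = (31/32 − 7/8) / 1/8 = 3/4
  e: [0/1, 1/4) 
  d: [1/4, 5/8) 
  f: [5/8, 7/8) ← scaled code falls here ✓
  b: [7/8, 1/1) 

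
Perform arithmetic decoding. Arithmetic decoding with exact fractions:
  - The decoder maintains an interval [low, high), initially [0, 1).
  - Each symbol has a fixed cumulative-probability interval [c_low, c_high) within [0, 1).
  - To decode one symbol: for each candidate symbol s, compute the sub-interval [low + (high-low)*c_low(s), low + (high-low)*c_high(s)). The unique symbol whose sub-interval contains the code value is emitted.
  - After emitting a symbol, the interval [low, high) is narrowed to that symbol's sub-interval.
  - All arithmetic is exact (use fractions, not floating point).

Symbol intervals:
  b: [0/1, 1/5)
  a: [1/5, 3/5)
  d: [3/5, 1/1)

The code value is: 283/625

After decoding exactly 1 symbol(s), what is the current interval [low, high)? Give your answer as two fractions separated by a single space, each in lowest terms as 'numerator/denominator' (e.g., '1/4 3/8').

Step 1: interval [0/1, 1/1), width = 1/1 - 0/1 = 1/1
  'b': [0/1 + 1/1*0/1, 0/1 + 1/1*1/5) = [0/1, 1/5)
  'a': [0/1 + 1/1*1/5, 0/1 + 1/1*3/5) = [1/5, 3/5) <- contains code 283/625
  'd': [0/1 + 1/1*3/5, 0/1 + 1/1*1/1) = [3/5, 1/1)
  emit 'a', narrow to [1/5, 3/5)

Answer: 1/5 3/5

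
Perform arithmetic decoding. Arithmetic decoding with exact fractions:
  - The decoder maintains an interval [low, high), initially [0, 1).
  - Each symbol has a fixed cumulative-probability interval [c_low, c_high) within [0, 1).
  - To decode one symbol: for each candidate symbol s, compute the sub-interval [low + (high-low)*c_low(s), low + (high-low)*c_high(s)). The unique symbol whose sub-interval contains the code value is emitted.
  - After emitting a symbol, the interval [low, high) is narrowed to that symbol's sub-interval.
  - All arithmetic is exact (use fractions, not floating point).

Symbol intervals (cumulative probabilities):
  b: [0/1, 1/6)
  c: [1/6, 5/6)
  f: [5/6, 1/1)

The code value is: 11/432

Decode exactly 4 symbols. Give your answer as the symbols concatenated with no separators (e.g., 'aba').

Step 1: interval [0/1, 1/1), width = 1/1 - 0/1 = 1/1
  'b': [0/1 + 1/1*0/1, 0/1 + 1/1*1/6) = [0/1, 1/6) <- contains code 11/432
  'c': [0/1 + 1/1*1/6, 0/1 + 1/1*5/6) = [1/6, 5/6)
  'f': [0/1 + 1/1*5/6, 0/1 + 1/1*1/1) = [5/6, 1/1)
  emit 'b', narrow to [0/1, 1/6)
Step 2: interval [0/1, 1/6), width = 1/6 - 0/1 = 1/6
  'b': [0/1 + 1/6*0/1, 0/1 + 1/6*1/6) = [0/1, 1/36) <- contains code 11/432
  'c': [0/1 + 1/6*1/6, 0/1 + 1/6*5/6) = [1/36, 5/36)
  'f': [0/1 + 1/6*5/6, 0/1 + 1/6*1/1) = [5/36, 1/6)
  emit 'b', narrow to [0/1, 1/36)
Step 3: interval [0/1, 1/36), width = 1/36 - 0/1 = 1/36
  'b': [0/1 + 1/36*0/1, 0/1 + 1/36*1/6) = [0/1, 1/216)
  'c': [0/1 + 1/36*1/6, 0/1 + 1/36*5/6) = [1/216, 5/216)
  'f': [0/1 + 1/36*5/6, 0/1 + 1/36*1/1) = [5/216, 1/36) <- contains code 11/432
  emit 'f', narrow to [5/216, 1/36)
Step 4: interval [5/216, 1/36), width = 1/36 - 5/216 = 1/216
  'b': [5/216 + 1/216*0/1, 5/216 + 1/216*1/6) = [5/216, 31/1296)
  'c': [5/216 + 1/216*1/6, 5/216 + 1/216*5/6) = [31/1296, 35/1296) <- contains code 11/432
  'f': [5/216 + 1/216*5/6, 5/216 + 1/216*1/1) = [35/1296, 1/36)
  emit 'c', narrow to [31/1296, 35/1296)

Answer: bbfc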